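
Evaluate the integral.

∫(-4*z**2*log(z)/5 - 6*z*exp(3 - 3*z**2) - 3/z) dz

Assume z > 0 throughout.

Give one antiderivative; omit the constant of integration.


Answer: -4*z**3*log(z)/15 + 4*z**3/45 + exp(3 - 3*z**2) - 3*log(z).


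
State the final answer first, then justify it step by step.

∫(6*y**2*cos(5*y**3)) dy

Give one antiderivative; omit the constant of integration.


The answer is 2*sin(5*y**3)/5.
Step 1. Substitute u = y**3, turning ∫(6*y**2*cos(5*y**3)) dy into ∫(2*cos(5*u)) du: now ∫(2*cos(5*u)) du.
Step 2. Evaluate the standard form: now 2*sin(5*u)/5.
Step 3. Substitute back u = y**3: now 2*sin(5*y**3)/5.
Answer: 2*sin(5*y**3)/5.


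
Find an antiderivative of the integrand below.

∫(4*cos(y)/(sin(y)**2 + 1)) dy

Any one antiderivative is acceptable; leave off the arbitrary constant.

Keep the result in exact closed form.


Answer: 4*atan(sin(y)).


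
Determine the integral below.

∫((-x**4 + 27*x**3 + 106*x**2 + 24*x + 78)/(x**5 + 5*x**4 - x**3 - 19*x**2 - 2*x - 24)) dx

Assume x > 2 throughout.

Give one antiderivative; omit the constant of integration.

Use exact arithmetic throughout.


Answer: 5*log(x - 2) - 3*log(x + 3) - 3*log(x + 4) + atan(x).


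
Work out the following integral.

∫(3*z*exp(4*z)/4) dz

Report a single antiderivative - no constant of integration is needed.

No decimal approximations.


Answer: 3*z*exp(4*z)/16 - 3*exp(4*z)/64.


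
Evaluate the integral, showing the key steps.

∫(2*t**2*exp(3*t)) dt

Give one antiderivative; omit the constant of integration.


Step 1. Integrate ∫(2*t**2*exp(3*t)) dt by parts with u = t**2, dv = (2*exp(3*t)) dt, so v = 2*exp(3*t)/3: now 2*t**2*exp(3*t)/3 + ∫(-4*t*exp(3*t)/3) dt.
Step 2. Integrate ∫(-4*t*exp(3*t)/3) dt by parts with u = t, dv = (-4*exp(3*t)/3) dt, so v = -4*exp(3*t)/9: now 2*t**2*exp(3*t)/3 - 4*t*exp(3*t)/9 + ∫(4*exp(3*t)/9) dt.
Step 3. Evaluate the standard form: now 2*t**2*exp(3*t)/3 - 4*t*exp(3*t)/9 + 4*exp(3*t)/27.
Answer: 2*t**2*exp(3*t)/3 - 4*t*exp(3*t)/9 + 4*exp(3*t)/27.


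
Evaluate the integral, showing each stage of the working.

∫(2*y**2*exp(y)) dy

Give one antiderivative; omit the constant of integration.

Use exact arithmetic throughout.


Step 1. Integrate ∫(2*y**2*exp(y)) dy by parts with u = y**2, dv = (2*exp(y)) dy, so v = 2*exp(y): now 2*y**2*exp(y) + ∫(-4*y*exp(y)) dy.
Step 2. Integrate ∫(-4*y*exp(y)) dy by parts with u = y, dv = (-4*exp(y)) dy, so v = -4*exp(y): now 2*y**2*exp(y) - 4*y*exp(y) + ∫(4*exp(y)) dy.
Step 3. Evaluate the standard form: now 2*y**2*exp(y) - 4*y*exp(y) + 4*exp(y).
Answer: 2*y**2*exp(y) - 4*y*exp(y) + 4*exp(y).


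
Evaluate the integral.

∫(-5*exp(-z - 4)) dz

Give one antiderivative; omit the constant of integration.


Answer: 5*exp(-z - 4).


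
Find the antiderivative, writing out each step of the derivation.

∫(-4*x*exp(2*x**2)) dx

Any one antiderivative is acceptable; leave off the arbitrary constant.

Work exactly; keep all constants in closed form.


Step 1. Substitute u = x**2, turning ∫(-4*x*exp(2*x**2)) dx into ∫(-2*exp(2*u)) du: now ∫(-2*exp(2*u)) du.
Step 2. Evaluate the standard form: now -exp(2*u).
Step 3. Substitute back u = x**2: now -exp(2*x**2).
Answer: -exp(2*x**2).


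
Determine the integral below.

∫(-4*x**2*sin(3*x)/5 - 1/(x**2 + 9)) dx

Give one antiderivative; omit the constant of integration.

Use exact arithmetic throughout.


Answer: 4*x**2*cos(3*x)/15 - 8*x*sin(3*x)/45 - 8*cos(3*x)/135 - atan(x/3)/3.


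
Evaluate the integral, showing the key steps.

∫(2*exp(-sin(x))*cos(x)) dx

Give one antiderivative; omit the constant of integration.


Step 1. Substitute u = sin(x), turning ∫(2*exp(-sin(x))*cos(x)) dx into ∫(2*exp(-u)) du: now ∫(2*exp(-u)) du.
Step 2. Evaluate the standard form: now -2*exp(-u).
Step 3. Substitute back u = sin(x): now -2*exp(-sin(x)).
Answer: -2*exp(-sin(x)).


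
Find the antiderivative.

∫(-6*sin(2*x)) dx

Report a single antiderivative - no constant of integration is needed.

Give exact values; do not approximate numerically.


Answer: 3*cos(2*x).


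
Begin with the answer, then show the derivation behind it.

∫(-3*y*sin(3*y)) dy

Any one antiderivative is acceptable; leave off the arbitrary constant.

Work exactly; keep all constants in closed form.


The answer is y*cos(3*y) - sin(3*y)/3.
Step 1. Integrate ∫(-3*y*sin(3*y)) dy by parts with u = y, dv = (-3*sin(3*y)) dy, so v = cos(3*y): now y*cos(3*y) + ∫(-cos(3*y)) dy.
Step 2. Evaluate the standard form: now y*cos(3*y) - sin(3*y)/3.
Answer: y*cos(3*y) - sin(3*y)/3.


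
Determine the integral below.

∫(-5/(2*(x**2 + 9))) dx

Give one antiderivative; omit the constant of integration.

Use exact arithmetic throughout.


Answer: -5*atan(x/3)/6.


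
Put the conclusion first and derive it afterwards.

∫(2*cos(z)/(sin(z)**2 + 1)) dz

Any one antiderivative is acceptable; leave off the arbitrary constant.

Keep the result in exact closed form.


The answer is 2*atan(sin(z)).
Step 1. Substitute u = sin(z), turning ∫(2*cos(z)/(sin(z)**2 + 1)) dz into ∫(2/(u**2 + 1)) du: now ∫(2/(u**2 + 1)) du.
Step 2. Evaluate the standard form: now 2*atan(u).
Step 3. Substitute back u = sin(z): now 2*atan(sin(z)).
Answer: 2*atan(sin(z)).


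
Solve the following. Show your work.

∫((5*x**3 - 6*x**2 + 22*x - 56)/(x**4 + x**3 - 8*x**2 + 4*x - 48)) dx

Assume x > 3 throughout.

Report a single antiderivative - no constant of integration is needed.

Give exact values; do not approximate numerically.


Step 1. Decompose ∫((5*x**3 - 6*x**2 + 22*x - 56)/(x**4 + x**3 - 8*x**2 + 4*x - 48)) dx by partial fractions, (5*x**3 - 6*x**2 + 22*x - 56)/(x**4 + x**3 - 8*x**2 + 4*x - 48) = 2/(x**2 + 4) + 4/(x + 4) + 1/(x - 3): now ∫(1/(x - 3)) dx + ∫(4/(x + 4)) dx + ∫(2/(x**2 + 4)) dx.
Step 2. Evaluate the standard form [assuming x > 3]: now log(x - 3) + ∫(4/(x + 4)) dx + ∫(2/(x**2 + 4)) dx.
Step 3. Evaluate the standard form [assuming x > -4]: now log(x - 3) + 4*log(x + 4) + ∫(2/(x**2 + 4)) dx.
Step 4. Evaluate the standard form: now log(x - 3) + 4*log(x + 4) + atan(x/2).
Answer: log(x - 3) + 4*log(x + 4) + atan(x/2).


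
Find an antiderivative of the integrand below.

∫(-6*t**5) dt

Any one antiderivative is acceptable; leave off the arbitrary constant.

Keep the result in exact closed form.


Answer: -t**6.


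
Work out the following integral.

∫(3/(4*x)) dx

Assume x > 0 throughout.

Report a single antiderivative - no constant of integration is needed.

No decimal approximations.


Answer: 3*log(x)/4.


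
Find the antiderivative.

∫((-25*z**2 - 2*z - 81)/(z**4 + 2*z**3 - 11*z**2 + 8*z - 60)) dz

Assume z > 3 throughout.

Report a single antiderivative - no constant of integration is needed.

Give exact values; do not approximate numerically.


Answer: -3*log(z - 3) + 3*log(z + 5) - atan(z/2)/2.


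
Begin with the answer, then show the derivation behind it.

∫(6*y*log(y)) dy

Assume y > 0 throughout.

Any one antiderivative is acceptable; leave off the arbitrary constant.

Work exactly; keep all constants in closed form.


The answer is 3*y**2*log(y) - 3*y**2/2.
Step 1. Integrate ∫(6*y*log(y)) dy by parts with u = log(y), dv = (6*y) dy, so v = 3*y**2 [assuming y > 0]: now 3*y**2*log(y) + ∫(-3*y) dy.
Step 2. Evaluate the standard form: now 3*y**2*log(y) - 3*y**2/2.
Answer: 3*y**2*log(y) - 3*y**2/2.


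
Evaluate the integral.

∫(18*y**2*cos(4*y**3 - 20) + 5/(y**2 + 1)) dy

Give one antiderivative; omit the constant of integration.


Answer: 3*sin(4*y**3 - 20)/2 + 5*atan(y).


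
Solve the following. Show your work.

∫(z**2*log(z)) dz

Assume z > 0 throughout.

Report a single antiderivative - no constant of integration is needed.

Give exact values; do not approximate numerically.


Step 1. Integrate ∫(z**2*log(z)) dz by parts with u = log(z), dv = (z**2) dz, so v = z**3/3 [assuming z > 0]: now z**3*log(z)/3 + ∫(-z**2/3) dz.
Step 2. Evaluate the standard form: now z**3*log(z)/3 - z**3/9.
Answer: z**3*log(z)/3 - z**3/9.


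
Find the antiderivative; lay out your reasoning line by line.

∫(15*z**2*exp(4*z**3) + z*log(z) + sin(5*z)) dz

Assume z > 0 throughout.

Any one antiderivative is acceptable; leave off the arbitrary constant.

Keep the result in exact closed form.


Step 1. Rewrite: now ∫(z*log(z)) dz + ∫(15*z**2*exp(4*z**3)) dz + ∫(sin(5*z)) dz.
Step 2. Substitute u = z**3, turning ∫(15*z**2*exp(4*z**3)) dz into ∫(5*exp(4*u)) du: now ∫(z*log(z)) dz + ∫(5*exp(4*u)) du + ∫(sin(5*z)) dz.
Step 3. Evaluate the standard form: now 5*exp(4*u)/4 + ∫(z*log(z)) dz + ∫(sin(5*z)) dz.
Step 4. Substitute back u = z**3: now 5*exp(4*z**3)/4 + ∫(z*log(z)) dz + ∫(sin(5*z)) dz.
Step 5. Integrate ∫(z*log(z)) dz by parts with u = log(z), dv = (z) dz, so v = z**2/2 [assuming z > 0]: now z**2*log(z)/2 + 5*exp(4*z**3)/4 + ∫(-z/2) dz + ∫(sin(5*z)) dz.
Step 6. Evaluate the standard form: now z**2*log(z)/2 - z**2/4 + 5*exp(4*z**3)/4 + ∫(sin(5*z)) dz.
Step 7. Evaluate the standard form: now z**2*log(z)/2 - z**2/4 + 5*exp(4*z**3)/4 - cos(5*z)/5.
Answer: z**2*log(z)/2 - z**2/4 + 5*exp(4*z**3)/4 - cos(5*z)/5.


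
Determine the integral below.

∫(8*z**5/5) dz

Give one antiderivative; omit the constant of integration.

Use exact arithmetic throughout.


Answer: 4*z**6/15.


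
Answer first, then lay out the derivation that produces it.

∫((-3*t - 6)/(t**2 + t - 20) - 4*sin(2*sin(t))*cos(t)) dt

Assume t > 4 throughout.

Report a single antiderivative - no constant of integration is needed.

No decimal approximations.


The answer is -2*log(t - 4) - log(t + 5) + 2*cos(2*sin(t)).
Step 1. Rewrite: now ∫((-3*t - 6)/(t**2 + t - 20)) dt + ∫(-4*sin(2*sin(t))*cos(t)) dt.
Step 2. Substitute u = sin(t), turning ∫(-4*sin(2*sin(t))*cos(t)) dt into ∫(-4*sin(2*u)) du: now ∫((-3*t - 6)/(t**2 + t - 20)) dt + ∫(-4*sin(2*u)) du.
Step 3. Evaluate the standard form: now 2*cos(2*u) + ∫((-3*t - 6)/(t**2 + t - 20)) dt.
Step 4. Substitute back u = sin(t): now 2*cos(2*sin(t)) + ∫((-3*t - 6)/(t**2 + t - 20)) dt.
Step 5. Decompose ∫((-3*t - 6)/(t**2 + t - 20)) dt by partial fractions, (-3*t - 6)/(t**2 + t - 20) = -1/(t + 5) - 2/(t - 4): now 2*cos(2*sin(t)) + ∫(-2/(t - 4)) dt + ∫(-1/(t + 5)) dt.
Step 6. Evaluate the standard form [assuming t > 4]: now -2*log(t - 4) + 2*cos(2*sin(t)) + ∫(-1/(t + 5)) dt.
Step 7. Evaluate the standard form [assuming t > -5]: now -2*log(t - 4) - log(t + 5) + 2*cos(2*sin(t)).
Answer: -2*log(t - 4) - log(t + 5) + 2*cos(2*sin(t)).


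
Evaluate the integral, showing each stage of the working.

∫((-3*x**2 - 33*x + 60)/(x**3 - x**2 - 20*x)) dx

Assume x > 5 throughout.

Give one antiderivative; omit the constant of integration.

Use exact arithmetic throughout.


Step 1. Decompose ∫((-3*x**2 - 33*x + 60)/(x**3 - x**2 - 20*x)) dx by partial fractions, (-3*x**2 - 33*x + 60)/(x**3 - x**2 - 20*x) = 4/(x + 4) - 4/(x - 5) - 3/x: now ∫(-3/x) dx + ∫(-4/(x - 5)) dx + ∫(4/(x + 4)) dx.
Step 2. Evaluate the standard form [assuming x > -4]: now 4*log(x + 4) + ∫(-3/x) dx + ∫(-4/(x - 5)) dx.
Step 3. Evaluate the standard form [assuming x > 0]: now -3*log(x) + 4*log(x + 4) + ∫(-4/(x - 5)) dx.
Step 4. Evaluate the standard form [assuming x > 5]: now -3*log(x) - 4*log(x - 5) + 4*log(x + 4).
Answer: -3*log(x) - 4*log(x - 5) + 4*log(x + 4).


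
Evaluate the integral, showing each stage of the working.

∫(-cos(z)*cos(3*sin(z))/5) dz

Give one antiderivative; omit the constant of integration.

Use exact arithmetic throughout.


Step 1. Substitute u = sin(z), turning ∫(-cos(z)*cos(3*sin(z))/5) dz into ∫(-cos(3*u)/5) du: now ∫(-cos(3*u)/5) du.
Step 2. Evaluate the standard form: now -sin(3*u)/15.
Step 3. Substitute back u = sin(z): now -sin(3*sin(z))/15.
Answer: -sin(3*sin(z))/15.


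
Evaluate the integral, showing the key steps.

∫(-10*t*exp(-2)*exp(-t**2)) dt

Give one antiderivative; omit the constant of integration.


Step 1. Substitute u = t**2 + 2, turning ∫(-10*t*exp(-2)*exp(-t**2)) dt into ∫(-5*exp(-u)) du: now ∫(-5*exp(-u)) du.
Step 2. Evaluate the standard form: now 5*exp(-u).
Step 3. Substitute back u = t**2 + 2: now 5*exp(-t**2 - 2).
Answer: 5*exp(-t**2 - 2).


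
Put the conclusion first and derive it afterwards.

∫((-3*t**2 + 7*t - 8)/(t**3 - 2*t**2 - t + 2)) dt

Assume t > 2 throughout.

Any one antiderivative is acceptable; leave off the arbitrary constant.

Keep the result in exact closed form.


The answer is -2*log(t - 2) + 2*log(t - 1) - 3*log(t + 1).
Step 1. Decompose ∫((-3*t**2 + 7*t - 8)/(t**3 - 2*t**2 - t + 2)) dt by partial fractions, (-3*t**2 + 7*t - 8)/(t**3 - 2*t**2 - t + 2) = -3/(t + 1) + 2/(t - 1) - 2/(t - 2): now ∫(-2/(t - 2)) dt + ∫(2/(t - 1)) dt + ∫(-3/(t + 1)) dt.
Step 2. Evaluate the standard form [assuming t > -1]: now -3*log(t + 1) + ∫(-2/(t - 2)) dt + ∫(2/(t - 1)) dt.
Step 3. Evaluate the standard form [assuming t > 2]: now -2*log(t - 2) - 3*log(t + 1) + ∫(2/(t - 1)) dt.
Step 4. Evaluate the standard form [assuming t > 1]: now -2*log(t - 2) + 2*log(t - 1) - 3*log(t + 1).
Answer: -2*log(t - 2) + 2*log(t - 1) - 3*log(t + 1).


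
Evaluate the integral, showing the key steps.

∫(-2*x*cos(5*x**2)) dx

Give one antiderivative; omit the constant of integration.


Step 1. Substitute u = x**2, turning ∫(-2*x*cos(5*x**2)) dx into ∫(-cos(5*u)) du: now ∫(-cos(5*u)) du.
Step 2. Evaluate the standard form: now -sin(5*u)/5.
Step 3. Substitute back u = x**2: now -sin(5*x**2)/5.
Answer: -sin(5*x**2)/5.


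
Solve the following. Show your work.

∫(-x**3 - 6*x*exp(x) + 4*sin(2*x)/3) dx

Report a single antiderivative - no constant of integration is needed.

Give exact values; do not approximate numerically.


Step 1. Rewrite: now ∫(-x**3) dx + ∫(-6*x*exp(x)) dx + ∫(4*sin(2*x)/3) dx.
Step 2. Evaluate the standard form: now -2*cos(2*x)/3 + ∫(-x**3) dx + ∫(-6*x*exp(x)) dx.
Step 3. Evaluate the standard form: now -x**4/4 - 2*cos(2*x)/3 + ∫(-6*x*exp(x)) dx.
Step 4. Integrate ∫(-6*x*exp(x)) dx by parts with u = x, dv = (-6*exp(x)) dx, so v = -6*exp(x): now -x**4/4 - 6*x*exp(x) - 2*cos(2*x)/3 + ∫(6*exp(x)) dx.
Step 5. Evaluate the standard form: now -x**4/4 - 6*x*exp(x) + 6*exp(x) - 2*cos(2*x)/3.
Answer: -x**4/4 - 6*x*exp(x) + 6*exp(x) - 2*cos(2*x)/3.


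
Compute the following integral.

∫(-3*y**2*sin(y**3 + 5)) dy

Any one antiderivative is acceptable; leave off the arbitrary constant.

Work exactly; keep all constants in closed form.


Answer: cos(y**3 + 5).


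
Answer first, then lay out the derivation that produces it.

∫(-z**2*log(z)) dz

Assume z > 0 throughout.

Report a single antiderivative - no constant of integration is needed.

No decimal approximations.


The answer is -z**3*log(z)/3 + z**3/9.
Step 1. Integrate ∫(-z**2*log(z)) dz by parts with u = log(z), dv = (-z**2) dz, so v = -z**3/3 [assuming z > 0]: now -z**3*log(z)/3 + ∫(z**2/3) dz.
Step 2. Evaluate the standard form: now -z**3*log(z)/3 + z**3/9.
Answer: -z**3*log(z)/3 + z**3/9.


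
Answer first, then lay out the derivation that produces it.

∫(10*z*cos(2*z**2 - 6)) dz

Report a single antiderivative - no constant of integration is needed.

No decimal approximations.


The answer is 5*sin(2*z**2 - 6)/2.
Step 1. Substitute u = z**2 - 3, turning ∫(10*z*cos(2*z**2 - 6)) dz into ∫(5*cos(2*u)) du: now ∫(5*cos(2*u)) du.
Step 2. Evaluate the standard form: now 5*sin(2*u)/2.
Step 3. Substitute back u = z**2 - 3: now 5*sin(2*z**2 - 6)/2.
Answer: 5*sin(2*z**2 - 6)/2.


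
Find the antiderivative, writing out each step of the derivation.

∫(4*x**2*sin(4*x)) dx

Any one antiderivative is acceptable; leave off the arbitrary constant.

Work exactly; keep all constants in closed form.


Step 1. Integrate ∫(4*x**2*sin(4*x)) dx by parts with u = x**2, dv = (4*sin(4*x)) dx, so v = -cos(4*x): now -x**2*cos(4*x) + ∫(2*x*cos(4*x)) dx.
Step 2. Integrate ∫(2*x*cos(4*x)) dx by parts with u = x, dv = (2*cos(4*x)) dx, so v = sin(4*x)/2: now -x**2*cos(4*x) + x*sin(4*x)/2 + ∫(-sin(4*x)/2) dx.
Step 3. Evaluate the standard form: now -x**2*cos(4*x) + x*sin(4*x)/2 + cos(4*x)/8.
Answer: -x**2*cos(4*x) + x*sin(4*x)/2 + cos(4*x)/8.


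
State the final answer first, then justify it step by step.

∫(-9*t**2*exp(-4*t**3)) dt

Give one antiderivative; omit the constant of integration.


The answer is 3*exp(-4*t**3)/4.
Step 1. Substitute u = t**3, turning ∫(-9*t**2*exp(-4*t**3)) dt into ∫(-3*exp(-4*u)) du: now ∫(-3*exp(-4*u)) du.
Step 2. Evaluate the standard form: now 3*exp(-4*u)/4.
Step 3. Substitute back u = t**3: now 3*exp(-4*t**3)/4.
Answer: 3*exp(-4*t**3)/4.


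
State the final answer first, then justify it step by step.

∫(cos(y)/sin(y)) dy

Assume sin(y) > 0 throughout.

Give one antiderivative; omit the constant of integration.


The answer is log(sin(y)).
Step 1. Substitute u = sin(y), turning ∫(cos(y)/sin(y)) dy into ∫(1/u) du: now ∫(1/u) du.
Step 2. Evaluate the standard form [assuming u > 0]: now log(u).
Step 3. Substitute back u = sin(y): now log(sin(y)).
Answer: log(sin(y)).


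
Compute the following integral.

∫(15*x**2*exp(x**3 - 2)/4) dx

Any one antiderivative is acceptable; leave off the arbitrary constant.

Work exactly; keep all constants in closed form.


Answer: 5*exp(x**3 - 2)/4.


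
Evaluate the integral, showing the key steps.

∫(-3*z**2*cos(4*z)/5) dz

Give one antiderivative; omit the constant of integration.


Step 1. Integrate ∫(-3*z**2*cos(4*z)/5) dz by parts with u = z**2, dv = (-3*cos(4*z)/5) dz, so v = -3*sin(4*z)/20: now -3*z**2*sin(4*z)/20 + ∫(3*z*sin(4*z)/10) dz.
Step 2. Integrate ∫(3*z*sin(4*z)/10) dz by parts with u = z, dv = (3*sin(4*z)/10) dz, so v = -3*cos(4*z)/40: now -3*z**2*sin(4*z)/20 - 3*z*cos(4*z)/40 + ∫(3*cos(4*z)/40) dz.
Step 3. Evaluate the standard form: now -3*z**2*sin(4*z)/20 - 3*z*cos(4*z)/40 + 3*sin(4*z)/160.
Answer: -3*z**2*sin(4*z)/20 - 3*z*cos(4*z)/40 + 3*sin(4*z)/160.


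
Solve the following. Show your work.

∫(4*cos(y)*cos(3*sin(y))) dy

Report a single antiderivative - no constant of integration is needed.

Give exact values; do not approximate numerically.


Step 1. Substitute u = sin(y), turning ∫(4*cos(y)*cos(3*sin(y))) dy into ∫(4*cos(3*u)) du: now ∫(4*cos(3*u)) du.
Step 2. Evaluate the standard form: now 4*sin(3*u)/3.
Step 3. Substitute back u = sin(y): now 4*sin(3*sin(y))/3.
Answer: 4*sin(3*sin(y))/3.


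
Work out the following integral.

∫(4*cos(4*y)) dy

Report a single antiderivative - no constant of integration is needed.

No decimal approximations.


Answer: sin(4*y).


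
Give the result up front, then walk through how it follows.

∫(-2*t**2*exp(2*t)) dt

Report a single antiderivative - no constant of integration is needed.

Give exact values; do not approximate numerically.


The answer is -t**2*exp(2*t) + t*exp(2*t) - exp(2*t)/2.
Step 1. Integrate ∫(-2*t**2*exp(2*t)) dt by parts with u = t**2, dv = (-2*exp(2*t)) dt, so v = -exp(2*t): now -t**2*exp(2*t) + ∫(2*t*exp(2*t)) dt.
Step 2. Integrate ∫(2*t*exp(2*t)) dt by parts with u = t, dv = (2*exp(2*t)) dt, so v = exp(2*t): now -t**2*exp(2*t) + t*exp(2*t) + ∫(-exp(2*t)) dt.
Step 3. Evaluate the standard form: now -t**2*exp(2*t) + t*exp(2*t) - exp(2*t)/2.
Answer: -t**2*exp(2*t) + t*exp(2*t) - exp(2*t)/2.


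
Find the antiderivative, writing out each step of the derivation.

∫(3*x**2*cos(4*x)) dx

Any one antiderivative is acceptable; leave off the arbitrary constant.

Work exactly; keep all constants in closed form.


Step 1. Integrate ∫(3*x**2*cos(4*x)) dx by parts with u = x**2, dv = (3*cos(4*x)) dx, so v = 3*sin(4*x)/4: now 3*x**2*sin(4*x)/4 + ∫(-3*x*sin(4*x)/2) dx.
Step 2. Integrate ∫(-3*x*sin(4*x)/2) dx by parts with u = x, dv = (-3*sin(4*x)/2) dx, so v = 3*cos(4*x)/8: now 3*x**2*sin(4*x)/4 + 3*x*cos(4*x)/8 + ∫(-3*cos(4*x)/8) dx.
Step 3. Evaluate the standard form: now 3*x**2*sin(4*x)/4 + 3*x*cos(4*x)/8 - 3*sin(4*x)/32.
Answer: 3*x**2*sin(4*x)/4 + 3*x*cos(4*x)/8 - 3*sin(4*x)/32.


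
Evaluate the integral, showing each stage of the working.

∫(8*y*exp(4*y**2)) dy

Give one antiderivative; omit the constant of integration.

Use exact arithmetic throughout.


Step 1. Substitute u = y**2, turning ∫(8*y*exp(4*y**2)) dy into ∫(4*exp(4*u)) du: now ∫(4*exp(4*u)) du.
Step 2. Evaluate the standard form: now exp(4*u).
Step 3. Substitute back u = y**2: now exp(4*y**2).
Answer: exp(4*y**2).


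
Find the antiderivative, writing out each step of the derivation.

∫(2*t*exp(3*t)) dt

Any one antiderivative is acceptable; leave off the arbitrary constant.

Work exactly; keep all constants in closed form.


Step 1. Integrate ∫(2*t*exp(3*t)) dt by parts with u = t, dv = (2*exp(3*t)) dt, so v = 2*exp(3*t)/3: now 2*t*exp(3*t)/3 + ∫(-2*exp(3*t)/3) dt.
Step 2. Evaluate the standard form: now 2*t*exp(3*t)/3 - 2*exp(3*t)/9.
Answer: 2*t*exp(3*t)/3 - 2*exp(3*t)/9.


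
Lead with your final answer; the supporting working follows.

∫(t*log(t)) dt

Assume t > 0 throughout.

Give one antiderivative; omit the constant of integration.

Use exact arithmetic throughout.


The answer is t**2*log(t)/2 - t**2/4.
Step 1. Integrate ∫(t*log(t)) dt by parts with u = log(t), dv = (t) dt, so v = t**2/2 [assuming t > 0]: now t**2*log(t)/2 + ∫(-t/2) dt.
Step 2. Evaluate the standard form: now t**2*log(t)/2 - t**2/4.
Answer: t**2*log(t)/2 - t**2/4.


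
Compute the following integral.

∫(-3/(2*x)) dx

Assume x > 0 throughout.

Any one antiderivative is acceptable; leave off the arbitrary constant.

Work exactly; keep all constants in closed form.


Answer: -3*log(x)/2.


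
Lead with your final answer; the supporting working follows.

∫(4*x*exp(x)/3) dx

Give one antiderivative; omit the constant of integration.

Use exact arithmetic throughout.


The answer is 4*x*exp(x)/3 - 4*exp(x)/3.
Step 1. Integrate ∫(4*x*exp(x)/3) dx by parts with u = x, dv = (4*exp(x)/3) dx, so v = 4*exp(x)/3: now 4*x*exp(x)/3 + ∫(-4*exp(x)/3) dx.
Step 2. Evaluate the standard form: now 4*x*exp(x)/3 - 4*exp(x)/3.
Answer: 4*x*exp(x)/3 - 4*exp(x)/3.


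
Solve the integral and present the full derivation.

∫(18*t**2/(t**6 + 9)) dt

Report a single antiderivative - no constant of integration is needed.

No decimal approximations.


Step 1. Substitute u = t**3, turning ∫(18*t**2/(t**6 + 9)) dt into ∫(6/(u**2 + 9)) du: now ∫(6/(u**2 + 9)) du.
Step 2. Evaluate the standard form: now 2*atan(u/3).
Step 3. Substitute back u = t**3: now 2*atan(t**3/3).
Answer: 2*atan(t**3/3).


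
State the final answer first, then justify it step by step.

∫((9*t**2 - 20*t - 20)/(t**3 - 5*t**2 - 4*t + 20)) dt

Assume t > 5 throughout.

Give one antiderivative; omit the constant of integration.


The answer is 5*log(t - 5) + 2*log(t - 2) + 2*log(t + 2).
Step 1. Decompose ∫((9*t**2 - 20*t - 20)/(t**3 - 5*t**2 - 4*t + 20)) dt by partial fractions, (9*t**2 - 20*t - 20)/(t**3 - 5*t**2 - 4*t + 20) = 2/(t + 2) + 2/(t - 2) + 5/(t - 5): now ∫(5/(t - 5)) dt + ∫(2/(t - 2)) dt + ∫(2/(t + 2)) dt.
Step 2. Evaluate the standard form [assuming t > -2]: now 2*log(t + 2) + ∫(5/(t - 5)) dt + ∫(2/(t - 2)) dt.
Step 3. Evaluate the standard form [assuming t > 2]: now 2*log(t - 2) + 2*log(t + 2) + ∫(5/(t - 5)) dt.
Step 4. Evaluate the standard form [assuming t > 5]: now 5*log(t - 5) + 2*log(t - 2) + 2*log(t + 2).
Answer: 5*log(t - 5) + 2*log(t - 2) + 2*log(t + 2).


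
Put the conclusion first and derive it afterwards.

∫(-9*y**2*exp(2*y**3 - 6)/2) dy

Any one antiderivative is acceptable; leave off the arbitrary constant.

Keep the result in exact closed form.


The answer is -3*exp(2*y**3 - 6)/4.
Step 1. Substitute u = y**3 - 3, turning ∫(-9*y**2*exp(2*y**3 - 6)/2) dy into ∫(-3*exp(2*u)/2) du: now ∫(-3*exp(2*u)/2) du.
Step 2. Evaluate the standard form: now -3*exp(2*u)/4.
Step 3. Substitute back u = y**3 - 3: now -3*exp(2*y**3 - 6)/4.
Answer: -3*exp(2*y**3 - 6)/4.


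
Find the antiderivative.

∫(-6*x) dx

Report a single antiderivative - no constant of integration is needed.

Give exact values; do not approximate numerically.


Answer: -3*x**2.


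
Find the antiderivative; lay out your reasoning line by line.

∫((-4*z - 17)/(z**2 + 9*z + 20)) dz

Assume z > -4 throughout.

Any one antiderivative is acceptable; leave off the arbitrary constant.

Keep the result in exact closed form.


Step 1. Decompose ∫((-4*z - 17)/(z**2 + 9*z + 20)) dz by partial fractions, (-4*z - 17)/(z**2 + 9*z + 20) = -3/(z + 5) - 1/(z + 4): now ∫(-1/(z + 4)) dz + ∫(-3/(z + 5)) dz.
Step 2. Evaluate the standard form [assuming z > -4]: now -log(z + 4) + ∫(-3/(z + 5)) dz.
Step 3. Evaluate the standard form [assuming z > -5]: now -log(z + 4) - 3*log(z + 5).
Answer: -log(z + 4) - 3*log(z + 5).


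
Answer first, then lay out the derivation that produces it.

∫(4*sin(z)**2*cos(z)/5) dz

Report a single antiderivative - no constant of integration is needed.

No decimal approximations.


The answer is 4*sin(z)**3/15.
Step 1. Substitute u = sin(z), turning ∫(4*sin(z)**2*cos(z)/5) dz into ∫(4*u**2/5) du: now ∫(4*u**2/5) du.
Step 2. Evaluate the standard form: now 4*u**3/15.
Step 3. Substitute back u = sin(z): now 4*sin(z)**3/15.
Answer: 4*sin(z)**3/15.


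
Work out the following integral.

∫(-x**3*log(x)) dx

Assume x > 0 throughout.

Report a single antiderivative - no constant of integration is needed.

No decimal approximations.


Answer: -x**4*log(x)/4 + x**4/16.


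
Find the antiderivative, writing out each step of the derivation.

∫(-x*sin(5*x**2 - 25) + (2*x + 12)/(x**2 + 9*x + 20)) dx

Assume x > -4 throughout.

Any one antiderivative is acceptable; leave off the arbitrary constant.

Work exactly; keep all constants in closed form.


Step 1. Rewrite: now ∫(-x*sin(5*x**2 - 25)) dx + ∫((2*x + 12)/(x**2 + 9*x + 20)) dx.
Step 2. Decompose ∫((2*x + 12)/(x**2 + 9*x + 20)) dx by partial fractions, (2*x + 12)/(x**2 + 9*x + 20) = -2/(x + 5) + 4/(x + 4): now ∫(-x*sin(5*x**2 - 25)) dx + ∫(4/(x + 4)) dx + ∫(-2/(x + 5)) dx.
Step 3. Evaluate the standard form [assuming x > -4]: now 4*log(x + 4) + ∫(-x*sin(5*x**2 - 25)) dx + ∫(-2/(x + 5)) dx.
Step 4. Evaluate the standard form [assuming x > -5]: now 4*log(x + 4) - 2*log(x + 5) + ∫(-x*sin(5*x**2 - 25)) dx.
Step 5. Substitute u = x**2 - 5, turning ∫(-x*sin(5*x**2 - 25)) dx into ∫(-sin(5*u)/2) du: now 4*log(x + 4) - 2*log(x + 5) + ∫(-sin(5*u)/2) du.
Step 6. Evaluate the standard form: now 4*log(x + 4) - 2*log(x + 5) + cos(5*u)/10.
Step 7. Substitute back u = x**2 - 5: now 4*log(x + 4) - 2*log(x + 5) + cos(5*x**2 - 25)/10.
Answer: 4*log(x + 4) - 2*log(x + 5) + cos(5*x**2 - 25)/10.


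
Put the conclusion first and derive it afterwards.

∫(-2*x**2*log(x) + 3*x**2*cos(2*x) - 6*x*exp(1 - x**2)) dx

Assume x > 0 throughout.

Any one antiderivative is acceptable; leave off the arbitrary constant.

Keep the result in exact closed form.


The answer is -2*x**3*log(x)/3 + 2*x**3/9 + 3*x**2*sin(2*x)/2 + 3*x*cos(2*x)/2 + 3*exp(1 - x**2) - 3*sin(2*x)/4.
Step 1. Rewrite: now ∫(-6*x*exp(1 - x**2)) dx + ∫(-2*x**2*log(x)) dx + ∫(3*x**2*cos(2*x)) dx.
Step 2. Integrate ∫(3*x**2*cos(2*x)) dx by parts with u = x**2, dv = (3*cos(2*x)) dx, so v = 3*sin(2*x)/2: now 3*x**2*sin(2*x)/2 + ∫(-6*x*exp(1 - x**2)) dx + ∫(-3*x*sin(2*x)) dx + ∫(-2*x**2*log(x)) dx.
Step 3. Integrate ∫(-3*x*sin(2*x)) dx by parts with u = x, dv = (-3*sin(2*x)) dx, so v = 3*cos(2*x)/2: now 3*x**2*sin(2*x)/2 + 3*x*cos(2*x)/2 + ∫(-6*x*exp(1 - x**2)) dx + ∫(-2*x**2*log(x)) dx + ∫(-3*cos(2*x)/2) dx.
Step 4. Evaluate the standard form: now 3*x**2*sin(2*x)/2 + 3*x*cos(2*x)/2 - 3*sin(2*x)/4 + ∫(-6*x*exp(1 - x**2)) dx + ∫(-2*x**2*log(x)) dx.
Step 5. Substitute u = x**2 - 1, turning ∫(-6*x*exp(1 - x**2)) dx into ∫(-3*exp(-u)) du: now 3*x**2*sin(2*x)/2 + 3*x*cos(2*x)/2 - 3*sin(2*x)/4 + ∫(-2*x**2*log(x)) dx + ∫(-3*exp(-u)) du.
Step 6. Evaluate the standard form: now 3*x**2*sin(2*x)/2 + 3*x*cos(2*x)/2 - 3*sin(2*x)/4 + ∫(-2*x**2*log(x)) dx + 3*exp(-u).
Step 7. Substitute back u = x**2 - 1: now 3*x**2*sin(2*x)/2 + 3*x*cos(2*x)/2 + 3*exp(1 - x**2) - 3*sin(2*x)/4 + ∫(-2*x**2*log(x)) dx.
Step 8. Integrate ∫(-2*x**2*log(x)) dx by parts with u = log(x), dv = (-2*x**2) dx, so v = -2*x**3/3 [assuming x > 0]: now -2*x**3*log(x)/3 + 3*x**2*sin(2*x)/2 + 3*x*cos(2*x)/2 + 3*exp(1 - x**2) - 3*sin(2*x)/4 + ∫(2*x**2/3) dx.
Step 9. Evaluate the standard form: now -2*x**3*log(x)/3 + 2*x**3/9 + 3*x**2*sin(2*x)/2 + 3*x*cos(2*x)/2 + 3*exp(1 - x**2) - 3*sin(2*x)/4.
Answer: -2*x**3*log(x)/3 + 2*x**3/9 + 3*x**2*sin(2*x)/2 + 3*x*cos(2*x)/2 + 3*exp(1 - x**2) - 3*sin(2*x)/4.


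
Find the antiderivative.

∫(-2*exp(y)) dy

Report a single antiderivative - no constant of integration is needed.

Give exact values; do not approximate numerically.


Answer: -2*exp(y).


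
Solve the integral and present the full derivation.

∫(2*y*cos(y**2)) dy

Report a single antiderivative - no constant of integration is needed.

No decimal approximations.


Step 1. Substitute u = y**2, turning ∫(2*y*cos(y**2)) dy into ∫(cos(u)) du: now ∫(cos(u)) du.
Step 2. Evaluate the standard form: now sin(u).
Step 3. Substitute back u = y**2: now sin(y**2).
Answer: sin(y**2).


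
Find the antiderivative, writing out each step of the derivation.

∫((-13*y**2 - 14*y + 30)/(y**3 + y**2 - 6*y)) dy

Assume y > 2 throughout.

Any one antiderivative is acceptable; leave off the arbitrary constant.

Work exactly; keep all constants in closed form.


Step 1. Decompose ∫((-13*y**2 - 14*y + 30)/(y**3 + y**2 - 6*y)) dy by partial fractions, (-13*y**2 - 14*y + 30)/(y**3 + y**2 - 6*y) = -3/(y + 3) - 5/(y - 2) - 5/y: now ∫(-5/y) dy + ∫(-5/(y - 2)) dy + ∫(-3/(y + 3)) dy.
Step 2. Evaluate the standard form [assuming y > -3]: now -3*log(y + 3) + ∫(-5/y) dy + ∫(-5/(y - 2)) dy.
Step 3. Evaluate the standard form [assuming y > 2]: now -5*log(y - 2) - 3*log(y + 3) + ∫(-5/y) dy.
Step 4. Evaluate the standard form [assuming y > 0]: now -5*log(y) - 5*log(y - 2) - 3*log(y + 3).
Answer: -5*log(y) - 5*log(y - 2) - 3*log(y + 3).


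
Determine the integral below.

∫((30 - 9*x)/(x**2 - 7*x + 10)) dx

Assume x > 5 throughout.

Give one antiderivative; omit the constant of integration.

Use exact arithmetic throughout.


Answer: -5*log(x - 5) - 4*log(x - 2).


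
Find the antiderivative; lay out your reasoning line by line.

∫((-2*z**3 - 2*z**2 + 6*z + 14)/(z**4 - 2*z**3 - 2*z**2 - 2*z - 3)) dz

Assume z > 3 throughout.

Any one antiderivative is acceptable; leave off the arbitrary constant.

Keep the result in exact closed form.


Step 1. Decompose ∫((-2*z**3 - 2*z**2 + 6*z + 14)/(z**4 - 2*z**3 - 2*z**2 - 2*z - 3)) dz by partial fractions, (-2*z**3 - 2*z**2 + 6*z + 14)/(z**4 - 2*z**3 - 2*z**2 - 2*z - 3) = -4/(z**2 + 1) - 1/(z + 1) - 1/(z - 3): now ∫(-1/(z - 3)) dz + ∫(-1/(z + 1)) dz + ∫(-4/(z**2 + 1)) dz.
Step 2. Evaluate the standard form [assuming z > 3]: now -log(z - 3) + ∫(-1/(z + 1)) dz + ∫(-4/(z**2 + 1)) dz.
Step 3. Evaluate the standard form [assuming z > -1]: now -log(z - 3) - log(z + 1) + ∫(-4/(z**2 + 1)) dz.
Step 4. Evaluate the standard form: now -log(z - 3) - log(z + 1) - 4*atan(z).
Answer: -log(z - 3) - log(z + 1) - 4*atan(z).


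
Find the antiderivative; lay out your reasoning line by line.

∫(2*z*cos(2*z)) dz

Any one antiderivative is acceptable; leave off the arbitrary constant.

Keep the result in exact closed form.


Step 1. Integrate ∫(2*z*cos(2*z)) dz by parts with u = z, dv = (2*cos(2*z)) dz, so v = sin(2*z): now z*sin(2*z) + ∫(-sin(2*z)) dz.
Step 2. Evaluate the standard form: now z*sin(2*z) + cos(2*z)/2.
Answer: z*sin(2*z) + cos(2*z)/2.


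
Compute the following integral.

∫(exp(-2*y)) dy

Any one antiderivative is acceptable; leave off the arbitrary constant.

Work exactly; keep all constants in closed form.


Answer: -exp(-2*y)/2.


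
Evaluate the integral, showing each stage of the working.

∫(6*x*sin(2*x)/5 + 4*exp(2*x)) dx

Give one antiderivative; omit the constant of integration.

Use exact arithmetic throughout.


Step 1. Rewrite: now ∫(6*x*sin(2*x)/5) dx + ∫(4*exp(2*x)) dx.
Step 2. Integrate ∫(6*x*sin(2*x)/5) dx by parts with u = x, dv = (6*sin(2*x)/5) dx, so v = -3*cos(2*x)/5: now -3*x*cos(2*x)/5 + ∫(4*exp(2*x)) dx + ∫(3*cos(2*x)/5) dx.
Step 3. Evaluate the standard form: now -3*x*cos(2*x)/5 + 3*sin(2*x)/10 + ∫(4*exp(2*x)) dx.
Step 4. Evaluate the standard form: now -3*x*cos(2*x)/5 + 2*exp(2*x) + 3*sin(2*x)/10.
Answer: -3*x*cos(2*x)/5 + 2*exp(2*x) + 3*sin(2*x)/10.


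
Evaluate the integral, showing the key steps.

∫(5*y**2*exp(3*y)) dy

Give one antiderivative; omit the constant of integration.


Step 1. Integrate ∫(5*y**2*exp(3*y)) dy by parts with u = y**2, dv = (5*exp(3*y)) dy, so v = 5*exp(3*y)/3: now 5*y**2*exp(3*y)/3 + ∫(-10*y*exp(3*y)/3) dy.
Step 2. Integrate ∫(-10*y*exp(3*y)/3) dy by parts with u = y, dv = (-10*exp(3*y)/3) dy, so v = -10*exp(3*y)/9: now 5*y**2*exp(3*y)/3 - 10*y*exp(3*y)/9 + ∫(10*exp(3*y)/9) dy.
Step 3. Evaluate the standard form: now 5*y**2*exp(3*y)/3 - 10*y*exp(3*y)/9 + 10*exp(3*y)/27.
Answer: 5*y**2*exp(3*y)/3 - 10*y*exp(3*y)/9 + 10*exp(3*y)/27.


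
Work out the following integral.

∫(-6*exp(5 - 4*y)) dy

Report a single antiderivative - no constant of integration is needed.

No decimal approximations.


Answer: 3*exp(5 - 4*y)/2.


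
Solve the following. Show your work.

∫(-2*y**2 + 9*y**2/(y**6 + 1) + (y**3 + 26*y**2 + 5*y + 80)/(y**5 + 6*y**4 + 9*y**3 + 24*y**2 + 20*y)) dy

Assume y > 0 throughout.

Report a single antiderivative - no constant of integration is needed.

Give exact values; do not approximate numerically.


Step 1. Rewrite: now ∫(-2*y**2) dy + ∫(9*y**2/(y**6 + 1)) dy + ∫((y**3 + 26*y**2 + 5*y + 80)/(y**5 + 6*y**4 + 9*y**3 + 24*y**2 + 20*y)) dy.
Step 2. Decompose ∫((y**3 + 26*y**2 + 5*y + 80)/(y**5 + 6*y**4 + 9*y**3 + 24*y**2 + 20*y)) dy by partial fractions, (y**3 + 26*y**2 + 5*y + 80)/(y**5 + 6*y**4 + 9*y**3 + 24*y**2 + 20*y) = 1/(y**2 + 4) + 1/(y + 5) - 5/(y + 1) + 4/y: now ∫(4/y) dy + ∫(-2*y**2) dy + ∫(9*y**2/(y**6 + 1)) dy + ∫(-5/(y + 1)) dy + ∫(1/(y + 5)) dy + ∫(1/(y**2 + 4)) dy.
Step 3. Evaluate the standard form [assuming y > -5]: now log(y + 5) + ∫(4/y) dy + ∫(-2*y**2) dy + ∫(9*y**2/(y**6 + 1)) dy + ∫(-5/(y + 1)) dy + ∫(1/(y**2 + 4)) dy.
Step 4. Evaluate the standard form [assuming y > -1]: now -5*log(y + 1) + log(y + 5) + ∫(4/y) dy + ∫(-2*y**2) dy + ∫(9*y**2/(y**6 + 1)) dy + ∫(1/(y**2 + 4)) dy.
Step 5. Evaluate the standard form [assuming y > 0]: now 4*log(y) - 5*log(y + 1) + log(y + 5) + ∫(-2*y**2) dy + ∫(9*y**2/(y**6 + 1)) dy + ∫(1/(y**2 + 4)) dy.
Step 6. Evaluate the standard form: now 4*log(y) - 5*log(y + 1) + log(y + 5) + atan(y/2)/2 + ∫(-2*y**2) dy + ∫(9*y**2/(y**6 + 1)) dy.
Step 7. Substitute u = y**3, turning ∫(9*y**2/(y**6 + 1)) dy into ∫(3/(u**2 + 1)) du: now 4*log(y) - 5*log(y + 1) + log(y + 5) + atan(y/2)/2 + ∫(-2*y**2) dy + ∫(3/(u**2 + 1)) du.
Step 8. Evaluate the standard form: now 4*log(y) - 5*log(y + 1) + log(y + 5) + 3*atan(u) + atan(y/2)/2 + ∫(-2*y**2) dy.
Step 9. Substitute back u = y**3: now 4*log(y) - 5*log(y + 1) + log(y + 5) + atan(y/2)/2 + 3*atan(y**3) + ∫(-2*y**2) dy.
Step 10. Evaluate the standard form: now -2*y**3/3 + 4*log(y) - 5*log(y + 1) + log(y + 5) + atan(y/2)/2 + 3*atan(y**3).
Answer: -2*y**3/3 + 4*log(y) - 5*log(y + 1) + log(y + 5) + atan(y/2)/2 + 3*atan(y**3).


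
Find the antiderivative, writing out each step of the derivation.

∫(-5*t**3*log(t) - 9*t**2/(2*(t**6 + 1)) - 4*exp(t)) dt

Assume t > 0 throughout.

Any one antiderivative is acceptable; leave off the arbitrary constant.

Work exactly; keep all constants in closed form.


Step 1. Rewrite: now ∫(-9*t**2/(2*(t**6 + 1))) dt + ∫(-5*t**3*log(t)) dt + ∫(-4*exp(t)) dt.
Step 2. Integrate ∫(-5*t**3*log(t)) dt by parts with u = log(t), dv = (-5*t**3) dt, so v = -5*t**4/4 [assuming t > 0]: now -5*t**4*log(t)/4 + ∫(5*t**3/4) dt + ∫(-9*t**2/(2*(t**6 + 1))) dt + ∫(-4*exp(t)) dt.
Step 3. Evaluate the standard form: now -5*t**4*log(t)/4 + 5*t**4/16 + ∫(-9*t**2/(2*(t**6 + 1))) dt + ∫(-4*exp(t)) dt.
Step 4. Evaluate the standard form: now -5*t**4*log(t)/4 + 5*t**4/16 - 4*exp(t) + ∫(-9*t**2/(2*(t**6 + 1))) dt.
Step 5. Substitute u = t**3, turning ∫(-9*t**2/(2*(t**6 + 1))) dt into ∫(-3/(2*(u**2 + 1))) du: now -5*t**4*log(t)/4 + 5*t**4/16 - 4*exp(t) + ∫(-3/(2*(u**2 + 1))) du.
Step 6. Evaluate the standard form: now -5*t**4*log(t)/4 + 5*t**4/16 - 4*exp(t) - 3*atan(u)/2.
Step 7. Substitute back u = t**3: now -5*t**4*log(t)/4 + 5*t**4/16 - 4*exp(t) - 3*atan(t**3)/2.
Answer: -5*t**4*log(t)/4 + 5*t**4/16 - 4*exp(t) - 3*atan(t**3)/2.


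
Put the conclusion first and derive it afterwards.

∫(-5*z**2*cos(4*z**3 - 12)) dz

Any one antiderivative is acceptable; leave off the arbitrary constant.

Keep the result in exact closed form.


The answer is -5*sin(4*z**3 - 12)/12.
Step 1. Substitute u = z**3 - 3, turning ∫(-5*z**2*cos(4*z**3 - 12)) dz into ∫(-5*cos(4*u)/3) du: now ∫(-5*cos(4*u)/3) du.
Step 2. Evaluate the standard form: now -5*sin(4*u)/12.
Step 3. Substitute back u = z**3 - 3: now -5*sin(4*z**3 - 12)/12.
Answer: -5*sin(4*z**3 - 12)/12.


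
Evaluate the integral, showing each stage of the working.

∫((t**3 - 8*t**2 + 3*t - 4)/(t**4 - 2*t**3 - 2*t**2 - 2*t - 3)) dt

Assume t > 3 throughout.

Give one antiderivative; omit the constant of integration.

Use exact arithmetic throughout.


Step 1. Decompose ∫((t**3 - 8*t**2 + 3*t - 4)/(t**4 - 2*t**3 - 2*t**2 - 2*t - 3)) dt by partial fractions, (t**3 - 8*t**2 + 3*t - 4)/(t**4 - 2*t**3 - 2*t**2 - 2*t - 3) = -1/(t**2 + 1) + 2/(t + 1) - 1/(t - 3): now ∫(-1/(t - 3)) dt + ∫(2/(t + 1)) dt + ∫(-1/(t**2 + 1)) dt.
Step 2. Evaluate the standard form [assuming t > -1]: now 2*log(t + 1) + ∫(-1/(t - 3)) dt + ∫(-1/(t**2 + 1)) dt.
Step 3. Evaluate the standard form [assuming t > 3]: now -log(t - 3) + 2*log(t + 1) + ∫(-1/(t**2 + 1)) dt.
Step 4. Evaluate the standard form: now -log(t - 3) + 2*log(t + 1) - atan(t).
Answer: -log(t - 3) + 2*log(t + 1) - atan(t).


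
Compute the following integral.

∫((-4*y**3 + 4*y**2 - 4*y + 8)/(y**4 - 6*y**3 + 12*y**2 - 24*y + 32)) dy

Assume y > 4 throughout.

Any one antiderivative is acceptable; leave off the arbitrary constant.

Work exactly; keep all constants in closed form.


Answer: -5*log(y - 4) + log(y - 2) - atan(y/2).


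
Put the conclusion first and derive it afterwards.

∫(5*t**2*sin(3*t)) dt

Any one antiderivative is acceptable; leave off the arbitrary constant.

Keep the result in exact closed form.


The answer is -5*t**2*cos(3*t)/3 + 10*t*sin(3*t)/9 + 10*cos(3*t)/27.
Step 1. Integrate ∫(5*t**2*sin(3*t)) dt by parts with u = t**2, dv = (5*sin(3*t)) dt, so v = -5*cos(3*t)/3: now -5*t**2*cos(3*t)/3 + ∫(10*t*cos(3*t)/3) dt.
Step 2. Integrate ∫(10*t*cos(3*t)/3) dt by parts with u = t, dv = (10*cos(3*t)/3) dt, so v = 10*sin(3*t)/9: now -5*t**2*cos(3*t)/3 + 10*t*sin(3*t)/9 + ∫(-10*sin(3*t)/9) dt.
Step 3. Evaluate the standard form: now -5*t**2*cos(3*t)/3 + 10*t*sin(3*t)/9 + 10*cos(3*t)/27.
Answer: -5*t**2*cos(3*t)/3 + 10*t*sin(3*t)/9 + 10*cos(3*t)/27.


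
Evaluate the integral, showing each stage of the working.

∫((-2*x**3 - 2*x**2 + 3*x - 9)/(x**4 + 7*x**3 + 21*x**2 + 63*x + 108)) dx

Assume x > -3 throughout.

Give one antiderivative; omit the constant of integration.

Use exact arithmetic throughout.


Step 1. Decompose ∫((-2*x**3 - 2*x**2 + 3*x - 9)/(x**4 + 7*x**3 + 21*x**2 + 63*x + 108)) dx by partial fractions, (-2*x**3 - 2*x**2 + 3*x - 9)/(x**4 + 7*x**3 + 21*x**2 + 63*x + 108) = 3/(x**2 + 9) - 3/(x + 4) + 1/(x + 3): now ∫(1/(x + 3)) dx + ∫(-3/(x + 4)) dx + ∫(3/(x**2 + 9)) dx.
Step 2. Evaluate the standard form [assuming x > -4]: now -3*log(x + 4) + ∫(1/(x + 3)) dx + ∫(3/(x**2 + 9)) dx.
Step 3. Evaluate the standard form [assuming x > -3]: now log(x + 3) - 3*log(x + 4) + ∫(3/(x**2 + 9)) dx.
Step 4. Evaluate the standard form: now log(x + 3) - 3*log(x + 4) + atan(x/3).
Answer: log(x + 3) - 3*log(x + 4) + atan(x/3).
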